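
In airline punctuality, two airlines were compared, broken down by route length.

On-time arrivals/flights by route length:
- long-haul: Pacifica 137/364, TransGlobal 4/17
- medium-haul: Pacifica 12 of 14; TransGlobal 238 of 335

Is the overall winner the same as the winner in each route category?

Long-haul: Pacifica 137/364 = 37.6%, TransGlobal 4/17 = 23.5% → Pacifica
Medium-haul: Pacifica 12/14 = 85.7%, TransGlobal 238/335 = 71.0% → Pacifica
Overall: Pacifica 149/378 = 39.4%, TransGlobal 242/352 = 68.8% → TransGlobal
Pacifica wins each route group but TransGlobal wins overall — the comparison reverses. Pacifica's flights skew toward long-haul, which has a lower base rate.

No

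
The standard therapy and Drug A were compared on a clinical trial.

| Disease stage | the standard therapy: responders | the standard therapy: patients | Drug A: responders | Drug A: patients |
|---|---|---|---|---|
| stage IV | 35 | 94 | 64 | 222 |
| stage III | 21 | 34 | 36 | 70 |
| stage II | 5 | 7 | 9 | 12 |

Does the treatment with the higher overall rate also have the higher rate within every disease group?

Stage IV: the standard therapy 35/94 = 37.2%, Drug A 64/222 = 28.8% → the standard therapy
Stage III: the standard therapy 21/34 = 61.8%, Drug A 36/70 = 51.4% → the standard therapy
Stage II: the standard therapy 5/7 = 71.4%, Drug A 9/12 = 75.0% → Drug A
Overall: the standard therapy 61/135 = 45.2%, Drug A 109/304 = 35.9% → the standard therapy
Neither sweeps: the standard therapy wins 2 of 3 groups, Drug A wins 1. The standard therapy wins overall but not every group — no Simpson reversal.

No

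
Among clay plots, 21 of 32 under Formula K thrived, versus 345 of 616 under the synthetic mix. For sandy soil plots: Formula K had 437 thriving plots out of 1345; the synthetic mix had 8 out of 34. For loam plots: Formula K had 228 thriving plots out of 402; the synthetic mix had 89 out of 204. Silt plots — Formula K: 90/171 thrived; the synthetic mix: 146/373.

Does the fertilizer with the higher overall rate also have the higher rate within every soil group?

No

Clay: Formula K 21/32 = 65.6%, the synthetic mix 345/616 = 56.0% → Formula K
Sandy soil: Formula K 437/1345 = 32.5%, the synthetic mix 8/34 = 23.5% → Formula K
Loam: Formula K 228/402 = 56.7%, the synthetic mix 89/204 = 43.6% → Formula K
Silt: Formula K 90/171 = 52.6%, the synthetic mix 146/373 = 39.1% → Formula K
Overall: Formula K 776/1950 = 39.8%, the synthetic mix 588/1227 = 47.9% → the synthetic mix
Formula K wins each soil group but the synthetic mix wins overall — the comparison reverses. Formula K's plots skew toward sandy soil, which has a lower base rate.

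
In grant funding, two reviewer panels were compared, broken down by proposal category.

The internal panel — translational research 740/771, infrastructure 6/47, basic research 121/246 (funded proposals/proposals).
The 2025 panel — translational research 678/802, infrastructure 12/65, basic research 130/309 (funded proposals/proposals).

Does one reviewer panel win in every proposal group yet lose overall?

No

Translational research: the internal panel 740/771 = 96.0%, the 2025 panel 678/802 = 84.5% → the internal panel
Infrastructure: the internal panel 6/47 = 12.8%, the 2025 panel 12/65 = 18.5% → the 2025 panel
Basic research: the internal panel 121/246 = 49.2%, the 2025 panel 130/309 = 42.1% → the internal panel
Overall: the internal panel 867/1064 = 81.5%, the 2025 panel 820/1176 = 69.7% → the internal panel
Neither sweeps: the internal panel wins 2 of 3 groups, the 2025 panel wins 1. The internal panel wins overall but not every group — no Simpson reversal.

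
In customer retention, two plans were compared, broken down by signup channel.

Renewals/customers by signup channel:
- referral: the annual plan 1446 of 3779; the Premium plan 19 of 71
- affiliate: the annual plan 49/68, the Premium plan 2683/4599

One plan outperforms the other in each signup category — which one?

Referral: the annual plan 1446/3779 = 38.3%, the Premium plan 19/71 = 26.8% → the annual plan
Affiliate: the annual plan 49/68 = 72.1%, the Premium plan 2683/4599 = 58.3% → the annual plan
The annual plan has the higher rate in both groups.

the annual plan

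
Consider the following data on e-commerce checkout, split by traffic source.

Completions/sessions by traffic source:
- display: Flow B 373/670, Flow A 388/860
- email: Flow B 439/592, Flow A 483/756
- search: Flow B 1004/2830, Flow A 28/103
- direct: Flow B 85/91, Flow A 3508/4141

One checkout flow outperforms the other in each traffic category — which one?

Flow B

Display: Flow B 373/670 = 55.7%, Flow A 388/860 = 45.1% → Flow B
Email: Flow B 439/592 = 74.2%, Flow A 483/756 = 63.9% → Flow B
Search: Flow B 1004/2830 = 35.5%, Flow A 28/103 = 27.2% → Flow B
Direct: Flow B 85/91 = 93.4%, Flow A 3508/4141 = 84.7% → Flow B
Flow B has the higher rate in all 4 groups.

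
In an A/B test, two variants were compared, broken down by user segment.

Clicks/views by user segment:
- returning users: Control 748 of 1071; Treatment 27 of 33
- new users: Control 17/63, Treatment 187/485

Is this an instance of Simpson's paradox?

Returning users: Control 748/1071 = 69.8%, Treatment 27/33 = 81.8% → Treatment
New users: Control 17/63 = 27.0%, Treatment 187/485 = 38.6% → Treatment
Overall: Control 765/1134 = 67.5%, Treatment 214/518 = 41.3% → Control
Treatment wins each user group but Control wins overall — the comparison reverses. Treatment's views skew toward new users, which has a lower base rate.

Yes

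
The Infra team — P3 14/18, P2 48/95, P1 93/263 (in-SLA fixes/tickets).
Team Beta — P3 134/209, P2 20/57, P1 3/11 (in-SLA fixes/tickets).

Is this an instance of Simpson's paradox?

Yes

P3: the Infra team 14/18 = 77.8%, Team Beta 134/209 = 64.1% → the Infra team
P2: the Infra team 48/95 = 50.5%, Team Beta 20/57 = 35.1% → the Infra team
P1: the Infra team 93/263 = 35.4%, Team Beta 3/11 = 27.3% → the Infra team
Overall: the Infra team 155/376 = 41.2%, Team Beta 157/277 = 56.7% → Team Beta
The Infra team wins each ticket group but Team Beta wins overall — the comparison reverses. The Infra team's tickets skew toward P1, which has a lower base rate.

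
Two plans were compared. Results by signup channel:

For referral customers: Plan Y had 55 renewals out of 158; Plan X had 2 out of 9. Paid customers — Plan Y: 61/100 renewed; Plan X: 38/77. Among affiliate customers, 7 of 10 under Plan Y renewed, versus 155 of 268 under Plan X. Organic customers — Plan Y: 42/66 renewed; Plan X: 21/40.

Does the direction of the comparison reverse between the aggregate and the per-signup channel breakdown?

Referral: Plan Y 55/158 = 34.8%, Plan X 2/9 = 22.2% → Plan Y
Paid: Plan Y 61/100 = 61.0%, Plan X 38/77 = 49.4% → Plan Y
Affiliate: Plan Y 7/10 = 70.0%, Plan X 155/268 = 57.8% → Plan Y
Organic: Plan Y 42/66 = 63.6%, Plan X 21/40 = 52.5% → Plan Y
Overall: Plan Y 165/334 = 49.4%, Plan X 216/394 = 54.8% → Plan X
Plan Y wins each signup group but Plan X wins overall — the comparison reverses. Plan Y's customers skew toward referral, which has a lower base rate.

Yes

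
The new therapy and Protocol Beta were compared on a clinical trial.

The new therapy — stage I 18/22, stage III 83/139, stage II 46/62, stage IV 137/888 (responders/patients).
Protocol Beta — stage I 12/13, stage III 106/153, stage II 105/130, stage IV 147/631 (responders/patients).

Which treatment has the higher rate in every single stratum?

Protocol Beta

Stage I: the new therapy 18/22 = 81.8%, Protocol Beta 12/13 = 92.3% → Protocol Beta
Stage III: the new therapy 83/139 = 59.7%, Protocol Beta 106/153 = 69.3% → Protocol Beta
Stage II: the new therapy 46/62 = 74.2%, Protocol Beta 105/130 = 80.8% → Protocol Beta
Stage IV: the new therapy 137/888 = 15.4%, Protocol Beta 147/631 = 23.3% → Protocol Beta
Protocol Beta has the higher rate in all 4 groups.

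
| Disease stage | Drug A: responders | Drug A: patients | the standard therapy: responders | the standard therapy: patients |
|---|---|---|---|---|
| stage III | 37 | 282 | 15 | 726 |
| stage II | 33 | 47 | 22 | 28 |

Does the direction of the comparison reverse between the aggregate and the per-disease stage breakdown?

No

Stage III: Drug A 37/282 = 13.1%, the standard therapy 15/726 = 2.1% → Drug A
Stage II: Drug A 33/47 = 70.2%, the standard therapy 22/28 = 78.6% → the standard therapy
Overall: Drug A 70/329 = 21.3%, the standard therapy 37/754 = 4.9% → Drug A
Neither sweeps: Drug A wins 1 of 2 groups, the standard therapy wins 1. Drug A wins overall but not every group — no Simpson reversal.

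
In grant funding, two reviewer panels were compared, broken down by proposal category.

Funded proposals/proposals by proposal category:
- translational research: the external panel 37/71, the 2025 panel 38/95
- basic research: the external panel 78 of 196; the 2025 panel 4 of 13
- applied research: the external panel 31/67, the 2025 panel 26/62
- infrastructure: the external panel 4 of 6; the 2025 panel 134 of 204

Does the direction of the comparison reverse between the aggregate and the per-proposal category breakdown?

Yes

Translational research: the external panel 37/71 = 52.1%, the 2025 panel 38/95 = 40.0% → the external panel
Basic research: the external panel 78/196 = 39.8%, the 2025 panel 4/13 = 30.8% → the external panel
Applied research: the external panel 31/67 = 46.3%, the 2025 panel 26/62 = 41.9% → the external panel
Infrastructure: the external panel 4/6 = 66.7%, the 2025 panel 134/204 = 65.7% → the external panel
Overall: the external panel 150/340 = 44.1%, the 2025 panel 202/374 = 54.0% → the 2025 panel
The external panel wins each proposal group but the 2025 panel wins overall — the comparison reverses. The external panel's proposals skew toward basic research, which has a lower base rate.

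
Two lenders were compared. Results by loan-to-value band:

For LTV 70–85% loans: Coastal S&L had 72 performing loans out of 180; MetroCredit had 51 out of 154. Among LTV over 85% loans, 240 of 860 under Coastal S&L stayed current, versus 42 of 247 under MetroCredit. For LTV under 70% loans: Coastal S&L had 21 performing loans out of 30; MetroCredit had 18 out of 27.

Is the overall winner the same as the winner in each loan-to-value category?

Yes

LTV 70–85%: Coastal S&L 72/180 = 40.0%, MetroCredit 51/154 = 33.1% → Coastal S&L
LTV over 85%: Coastal S&L 240/860 = 27.9%, MetroCredit 42/247 = 17.0% → Coastal S&L
LTV under 70%: Coastal S&L 21/30 = 70.0%, MetroCredit 18/27 = 66.7% → Coastal S&L
Overall: Coastal S&L 333/1070 = 31.1%, MetroCredit 111/428 = 25.9% → Coastal S&L
Coastal S&L wins overall and in every loan-to-value group — no reversal.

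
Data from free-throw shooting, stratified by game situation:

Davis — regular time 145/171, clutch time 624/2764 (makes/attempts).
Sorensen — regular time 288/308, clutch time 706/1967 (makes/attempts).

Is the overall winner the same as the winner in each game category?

Yes

Regular time: Davis 145/171 = 84.8%, Sorensen 288/308 = 93.5% → Sorensen
Clutch time: Davis 624/2764 = 22.6%, Sorensen 706/1967 = 35.9% → Sorensen
Overall: Davis 769/2935 = 26.2%, Sorensen 994/2275 = 43.7% → Sorensen
Sorensen wins overall and in every game group — no reversal.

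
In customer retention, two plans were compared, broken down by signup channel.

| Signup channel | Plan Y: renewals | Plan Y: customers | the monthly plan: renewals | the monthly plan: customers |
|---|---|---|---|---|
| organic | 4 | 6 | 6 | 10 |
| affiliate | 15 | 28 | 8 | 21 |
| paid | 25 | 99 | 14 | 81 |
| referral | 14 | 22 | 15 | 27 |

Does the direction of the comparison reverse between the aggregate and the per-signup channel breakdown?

No

Organic: Plan Y 4/6 = 66.7%, the monthly plan 6/10 = 60.0% → Plan Y
Affiliate: Plan Y 15/28 = 53.6%, the monthly plan 8/21 = 38.1% → Plan Y
Paid: Plan Y 25/99 = 25.3%, the monthly plan 14/81 = 17.3% → Plan Y
Referral: Plan Y 14/22 = 63.6%, the monthly plan 15/27 = 55.6% → Plan Y
Overall: Plan Y 58/155 = 37.4%, the monthly plan 43/139 = 30.9% → Plan Y
Plan Y wins overall and in every signup group — no reversal.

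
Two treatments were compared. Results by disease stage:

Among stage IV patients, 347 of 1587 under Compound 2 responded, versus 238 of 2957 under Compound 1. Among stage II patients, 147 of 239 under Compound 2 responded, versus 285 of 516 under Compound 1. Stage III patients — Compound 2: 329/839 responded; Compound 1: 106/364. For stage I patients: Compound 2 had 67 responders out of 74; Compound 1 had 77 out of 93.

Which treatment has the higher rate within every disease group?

Compound 2

Stage IV: Compound 2 347/1587 = 21.9%, Compound 1 238/2957 = 8.0% → Compound 2
Stage II: Compound 2 147/239 = 61.5%, Compound 1 285/516 = 55.2% → Compound 2
Stage III: Compound 2 329/839 = 39.2%, Compound 1 106/364 = 29.1% → Compound 2
Stage I: Compound 2 67/74 = 90.5%, Compound 1 77/93 = 82.8% → Compound 2
Compound 2 has the higher rate in all 4 groups.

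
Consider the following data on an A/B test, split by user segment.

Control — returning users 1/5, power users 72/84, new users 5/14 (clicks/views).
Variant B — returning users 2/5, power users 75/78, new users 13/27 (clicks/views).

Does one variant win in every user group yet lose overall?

Returning users: Control 1/5 = 20.0%, Variant B 2/5 = 40.0% → Variant B
Power users: Control 72/84 = 85.7%, Variant B 75/78 = 96.2% → Variant B
New users: Control 5/14 = 35.7%, Variant B 13/27 = 48.1% → Variant B
Overall: Control 78/103 = 75.7%, Variant B 90/110 = 81.8% → Variant B
Variant B wins overall and in every user group — no reversal.

No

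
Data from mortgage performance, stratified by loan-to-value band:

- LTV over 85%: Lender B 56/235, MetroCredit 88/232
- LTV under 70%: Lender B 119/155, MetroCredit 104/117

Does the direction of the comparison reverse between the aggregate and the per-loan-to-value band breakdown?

LTV over 85%: Lender B 56/235 = 23.8%, MetroCredit 88/232 = 37.9% → MetroCredit
LTV under 70%: Lender B 119/155 = 76.8%, MetroCredit 104/117 = 88.9% → MetroCredit
Overall: Lender B 175/390 = 44.9%, MetroCredit 192/349 = 55.0% → MetroCredit
MetroCredit wins overall and in every loan-to-value group — no reversal.

No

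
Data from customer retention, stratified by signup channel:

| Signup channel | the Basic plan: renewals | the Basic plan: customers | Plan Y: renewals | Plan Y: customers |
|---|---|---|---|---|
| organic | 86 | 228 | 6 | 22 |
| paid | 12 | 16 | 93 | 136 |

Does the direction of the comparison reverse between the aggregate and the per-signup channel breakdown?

Organic: the Basic plan 86/228 = 37.7%, Plan Y 6/22 = 27.3% → the Basic plan
Paid: the Basic plan 12/16 = 75.0%, Plan Y 93/136 = 68.4% → the Basic plan
Overall: the Basic plan 98/244 = 40.2%, Plan Y 99/158 = 62.7% → Plan Y
The Basic plan wins each signup group but Plan Y wins overall — the comparison reverses. The Basic plan's customers skew toward organic, which has a lower base rate.

Yes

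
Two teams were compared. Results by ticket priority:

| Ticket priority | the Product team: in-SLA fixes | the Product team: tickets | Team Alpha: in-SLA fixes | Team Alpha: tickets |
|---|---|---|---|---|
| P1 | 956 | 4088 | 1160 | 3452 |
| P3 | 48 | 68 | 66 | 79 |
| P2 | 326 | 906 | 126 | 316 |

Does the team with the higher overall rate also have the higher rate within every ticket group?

P1: the Product team 956/4088 = 23.4%, Team Alpha 1160/3452 = 33.6% → Team Alpha
P3: the Product team 48/68 = 70.6%, Team Alpha 66/79 = 83.5% → Team Alpha
P2: the Product team 326/906 = 36.0%, Team Alpha 126/316 = 39.9% → Team Alpha
Overall: the Product team 1330/5062 = 26.3%, Team Alpha 1352/3847 = 35.1% → Team Alpha
Team Alpha wins overall and in every ticket group — no reversal.

Yes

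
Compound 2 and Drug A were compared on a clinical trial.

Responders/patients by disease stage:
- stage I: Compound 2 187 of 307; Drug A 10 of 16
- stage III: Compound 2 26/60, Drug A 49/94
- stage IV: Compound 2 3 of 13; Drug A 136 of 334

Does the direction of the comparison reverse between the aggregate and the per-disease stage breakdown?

Yes

Stage I: Compound 2 187/307 = 60.9%, Drug A 10/16 = 62.5% → Drug A
Stage III: Compound 2 26/60 = 43.3%, Drug A 49/94 = 52.1% → Drug A
Stage IV: Compound 2 3/13 = 23.1%, Drug A 136/334 = 40.7% → Drug A
Overall: Compound 2 216/380 = 56.8%, Drug A 195/444 = 43.9% → Compound 2
Drug A wins each disease group but Compound 2 wins overall — the comparison reverses. Drug A's patients skew toward stage IV, which has a lower base rate.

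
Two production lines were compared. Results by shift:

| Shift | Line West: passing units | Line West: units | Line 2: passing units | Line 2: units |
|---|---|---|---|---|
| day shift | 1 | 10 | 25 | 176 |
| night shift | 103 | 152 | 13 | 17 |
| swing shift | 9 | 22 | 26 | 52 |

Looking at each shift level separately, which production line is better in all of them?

Line 2

Day shift: Line West 1/10 = 10.0%, Line 2 25/176 = 14.2% → Line 2
Night shift: Line West 103/152 = 67.8%, Line 2 13/17 = 76.5% → Line 2
Swing shift: Line West 9/22 = 40.9%, Line 2 26/52 = 50.0% → Line 2
Line 2 has the higher rate in all 3 groups.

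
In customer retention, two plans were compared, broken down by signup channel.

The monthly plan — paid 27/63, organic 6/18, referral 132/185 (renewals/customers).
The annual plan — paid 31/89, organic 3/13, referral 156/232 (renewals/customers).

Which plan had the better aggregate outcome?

Paid: the monthly plan 27/63 = 42.9%, the annual plan 31/89 = 34.8% → the monthly plan
Organic: the monthly plan 6/18 = 33.3%, the annual plan 3/13 = 23.1% → the monthly plan
Referral: the monthly plan 132/185 = 71.4%, the annual plan 156/232 = 67.2% → the monthly plan
Overall: the monthly plan 165/266 = 62.0%, the annual plan 190/334 = 56.9% → the monthly plan

the monthly plan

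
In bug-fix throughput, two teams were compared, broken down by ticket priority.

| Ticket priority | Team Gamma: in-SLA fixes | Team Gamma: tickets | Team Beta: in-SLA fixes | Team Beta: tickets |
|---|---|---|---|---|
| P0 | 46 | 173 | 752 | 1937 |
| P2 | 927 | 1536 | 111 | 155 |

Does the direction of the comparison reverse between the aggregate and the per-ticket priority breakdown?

Yes

P0: Team Gamma 46/173 = 26.6%, Team Beta 752/1937 = 38.8% → Team Beta
P2: Team Gamma 927/1536 = 60.4%, Team Beta 111/155 = 71.6% → Team Beta
Overall: Team Gamma 973/1709 = 56.9%, Team Beta 863/2092 = 41.3% → Team Gamma
Team Beta wins each ticket group but Team Gamma wins overall — the comparison reverses. Team Beta's tickets skew toward P0, which has a lower base rate.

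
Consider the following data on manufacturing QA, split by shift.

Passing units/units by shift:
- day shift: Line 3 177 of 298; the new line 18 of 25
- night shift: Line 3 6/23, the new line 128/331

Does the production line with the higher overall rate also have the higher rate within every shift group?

No

Day shift: Line 3 177/298 = 59.4%, the new line 18/25 = 72.0% → the new line
Night shift: Line 3 6/23 = 26.1%, the new line 128/331 = 38.7% → the new line
Overall: Line 3 183/321 = 57.0%, the new line 146/356 = 41.0% → Line 3
The new line wins each shift group but Line 3 wins overall — the comparison reverses. The new line's units skew toward night shift, which has a lower base rate.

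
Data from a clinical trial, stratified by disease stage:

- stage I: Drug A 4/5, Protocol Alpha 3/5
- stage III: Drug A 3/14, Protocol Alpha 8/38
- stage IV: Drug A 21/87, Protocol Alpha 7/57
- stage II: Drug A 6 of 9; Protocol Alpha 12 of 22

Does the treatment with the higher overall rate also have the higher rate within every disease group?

Yes

Stage I: Drug A 4/5 = 80.0%, Protocol Alpha 3/5 = 60.0% → Drug A
Stage III: Drug A 3/14 = 21.4%, Protocol Alpha 8/38 = 21.1% → Drug A
Stage IV: Drug A 21/87 = 24.1%, Protocol Alpha 7/57 = 12.3% → Drug A
Stage II: Drug A 6/9 = 66.7%, Protocol Alpha 12/22 = 54.5% → Drug A
Overall: Drug A 34/115 = 29.6%, Protocol Alpha 30/122 = 24.6% → Drug A
Drug A wins overall and in every disease group — no reversal.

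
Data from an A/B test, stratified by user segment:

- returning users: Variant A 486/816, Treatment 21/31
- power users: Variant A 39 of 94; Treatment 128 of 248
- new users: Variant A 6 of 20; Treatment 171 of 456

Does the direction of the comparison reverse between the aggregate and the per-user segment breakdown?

Returning users: Variant A 486/816 = 59.6%, Treatment 21/31 = 67.7% → Treatment
Power users: Variant A 39/94 = 41.5%, Treatment 128/248 = 51.6% → Treatment
New users: Variant A 6/20 = 30.0%, Treatment 171/456 = 37.5% → Treatment
Overall: Variant A 531/930 = 57.1%, Treatment 320/735 = 43.5% → Variant A
Treatment wins each user group but Variant A wins overall — the comparison reverses. Treatment's views skew toward new users, which has a lower base rate.

Yes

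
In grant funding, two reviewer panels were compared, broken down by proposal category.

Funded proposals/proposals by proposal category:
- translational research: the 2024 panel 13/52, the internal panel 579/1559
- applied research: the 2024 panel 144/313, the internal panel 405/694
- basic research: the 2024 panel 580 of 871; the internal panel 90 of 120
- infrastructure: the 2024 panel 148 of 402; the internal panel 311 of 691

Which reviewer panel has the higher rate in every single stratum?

Translational research: the 2024 panel 13/52 = 25.0%, the internal panel 579/1559 = 37.1% → the internal panel
Applied research: the 2024 panel 144/313 = 46.0%, the internal panel 405/694 = 58.4% → the internal panel
Basic research: the 2024 panel 580/871 = 66.6%, the internal panel 90/120 = 75.0% → the internal panel
Infrastructure: the 2024 panel 148/402 = 36.8%, the internal panel 311/691 = 45.0% → the internal panel
The internal panel has the higher rate in all 4 groups.

the internal panel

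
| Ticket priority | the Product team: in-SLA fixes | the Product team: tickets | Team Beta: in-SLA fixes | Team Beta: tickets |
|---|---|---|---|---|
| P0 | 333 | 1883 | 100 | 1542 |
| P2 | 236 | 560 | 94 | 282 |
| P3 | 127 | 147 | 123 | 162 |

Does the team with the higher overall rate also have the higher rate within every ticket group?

Yes

P0: the Product team 333/1883 = 17.7%, Team Beta 100/1542 = 6.5% → the Product team
P2: the Product team 236/560 = 42.1%, Team Beta 94/282 = 33.3% → the Product team
P3: the Product team 127/147 = 86.4%, Team Beta 123/162 = 75.9% → the Product team
Overall: the Product team 696/2590 = 26.9%, Team Beta 317/1986 = 16.0% → the Product team
The Product team wins overall and in every ticket group — no reversal.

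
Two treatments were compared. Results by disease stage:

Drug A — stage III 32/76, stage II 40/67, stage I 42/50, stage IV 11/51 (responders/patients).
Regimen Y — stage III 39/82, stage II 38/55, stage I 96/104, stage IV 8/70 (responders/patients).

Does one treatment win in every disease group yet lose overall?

No

Stage III: Drug A 32/76 = 42.1%, Regimen Y 39/82 = 47.6% → Regimen Y
Stage II: Drug A 40/67 = 59.7%, Regimen Y 38/55 = 69.1% → Regimen Y
Stage I: Drug A 42/50 = 84.0%, Regimen Y 96/104 = 92.3% → Regimen Y
Stage IV: Drug A 11/51 = 21.6%, Regimen Y 8/70 = 11.4% → Drug A
Overall: Drug A 125/244 = 51.2%, Regimen Y 181/311 = 58.2% → Regimen Y
Neither sweeps: Drug A wins 1 of 4 groups, Regimen Y wins 3. Regimen Y wins overall but not every group — no Simpson reversal.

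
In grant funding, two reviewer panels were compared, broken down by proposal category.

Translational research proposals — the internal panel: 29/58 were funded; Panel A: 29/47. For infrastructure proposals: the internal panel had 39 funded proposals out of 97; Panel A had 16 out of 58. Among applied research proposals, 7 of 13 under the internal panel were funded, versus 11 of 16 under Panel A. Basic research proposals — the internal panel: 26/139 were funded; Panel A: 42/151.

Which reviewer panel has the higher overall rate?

Panel A

Translational research: the internal panel 29/58 = 50.0%, Panel A 29/47 = 61.7% → Panel A
Infrastructure: the internal panel 39/97 = 40.2%, Panel A 16/58 = 27.6% → the internal panel
Applied research: the internal panel 7/13 = 53.8%, Panel A 11/16 = 68.8% → Panel A
Basic research: the internal panel 26/139 = 18.7%, Panel A 42/151 = 27.8% → Panel A
Overall: the internal panel 101/307 = 32.9%, Panel A 98/272 = 36.0% → Panel A
(Neither sweeps every proposal group, but Panel A has the higher pooled rate.)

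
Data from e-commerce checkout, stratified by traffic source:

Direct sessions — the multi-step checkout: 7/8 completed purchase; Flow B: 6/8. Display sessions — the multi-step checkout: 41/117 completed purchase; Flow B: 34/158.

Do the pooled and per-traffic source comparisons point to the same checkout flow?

Yes

Direct: the multi-step checkout 7/8 = 87.5%, Flow B 6/8 = 75.0% → the multi-step checkout
Display: the multi-step checkout 41/117 = 35.0%, Flow B 34/158 = 21.5% → the multi-step checkout
Overall: the multi-step checkout 48/125 = 38.4%, Flow B 40/166 = 24.1% → the multi-step checkout
The multi-step checkout wins overall and in every traffic group — no reversal.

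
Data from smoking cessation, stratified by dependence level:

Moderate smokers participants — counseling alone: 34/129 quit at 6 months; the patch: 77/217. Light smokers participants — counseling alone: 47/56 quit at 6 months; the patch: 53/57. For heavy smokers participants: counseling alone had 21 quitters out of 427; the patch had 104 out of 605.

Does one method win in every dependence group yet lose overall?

No

Moderate smokers: counseling alone 34/129 = 26.4%, the patch 77/217 = 35.5% → the patch
Light smokers: counseling alone 47/56 = 83.9%, the patch 53/57 = 93.0% → the patch
Heavy smokers: counseling alone 21/427 = 4.9%, the patch 104/605 = 17.2% → the patch
Overall: counseling alone 102/612 = 16.7%, the patch 234/879 = 26.6% → the patch
The patch wins overall and in every dependence group — no reversal.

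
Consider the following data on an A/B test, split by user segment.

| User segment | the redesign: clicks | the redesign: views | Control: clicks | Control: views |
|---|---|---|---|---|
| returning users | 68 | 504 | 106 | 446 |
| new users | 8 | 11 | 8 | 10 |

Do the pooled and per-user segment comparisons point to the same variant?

Returning users: the redesign 68/504 = 13.5%, Control 106/446 = 23.8% → Control
New users: the redesign 8/11 = 72.7%, Control 8/10 = 80.0% → Control
Overall: the redesign 76/515 = 14.8%, Control 114/456 = 25.0% → Control
Control wins overall and in every user group — no reversal.

Yes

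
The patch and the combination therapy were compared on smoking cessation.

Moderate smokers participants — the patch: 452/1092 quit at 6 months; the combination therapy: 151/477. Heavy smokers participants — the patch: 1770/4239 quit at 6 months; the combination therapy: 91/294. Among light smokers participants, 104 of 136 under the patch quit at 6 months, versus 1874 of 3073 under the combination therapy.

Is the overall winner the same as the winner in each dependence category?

Moderate smokers: the patch 452/1092 = 41.4%, the combination therapy 151/477 = 31.7% → the patch
Heavy smokers: the patch 1770/4239 = 41.8%, the combination therapy 91/294 = 31.0% → the patch
Light smokers: the patch 104/136 = 76.5%, the combination therapy 1874/3073 = 61.0% → the patch
Overall: the patch 2326/5467 = 42.5%, the combination therapy 2116/3844 = 55.0% → the combination therapy
The patch wins each dependence group but the combination therapy wins overall — the comparison reverses. The patch's participants skew toward heavy smokers, which has a lower base rate.

No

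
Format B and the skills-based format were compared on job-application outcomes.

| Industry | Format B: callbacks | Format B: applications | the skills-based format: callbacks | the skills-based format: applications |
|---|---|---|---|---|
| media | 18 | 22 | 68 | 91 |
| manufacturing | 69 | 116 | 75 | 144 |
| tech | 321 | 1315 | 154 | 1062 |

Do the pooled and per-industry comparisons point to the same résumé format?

Yes

Media: Format B 18/22 = 81.8%, the skills-based format 68/91 = 74.7% → Format B
Manufacturing: Format B 69/116 = 59.5%, the skills-based format 75/144 = 52.1% → Format B
Tech: Format B 321/1315 = 24.4%, the skills-based format 154/1062 = 14.5% → Format B
Overall: Format B 408/1453 = 28.1%, the skills-based format 297/1297 = 22.9% → Format B
Format B wins overall and in every industry group — no reversal.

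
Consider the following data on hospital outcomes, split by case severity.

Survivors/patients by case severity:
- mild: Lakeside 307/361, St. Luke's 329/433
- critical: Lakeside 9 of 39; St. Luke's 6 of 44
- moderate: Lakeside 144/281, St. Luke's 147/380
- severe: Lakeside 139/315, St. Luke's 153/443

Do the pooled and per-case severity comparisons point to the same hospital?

Yes

Mild: Lakeside 307/361 = 85.0%, St. Luke's 329/433 = 76.0% → Lakeside
Critical: Lakeside 9/39 = 23.1%, St. Luke's 6/44 = 13.6% → Lakeside
Moderate: Lakeside 144/281 = 51.2%, St. Luke's 147/380 = 38.7% → Lakeside
Severe: Lakeside 139/315 = 44.1%, St. Luke's 153/443 = 34.5% → Lakeside
Overall: Lakeside 599/996 = 60.1%, St. Luke's 635/1300 = 48.8% → Lakeside
Lakeside wins overall and in every case group — no reversal.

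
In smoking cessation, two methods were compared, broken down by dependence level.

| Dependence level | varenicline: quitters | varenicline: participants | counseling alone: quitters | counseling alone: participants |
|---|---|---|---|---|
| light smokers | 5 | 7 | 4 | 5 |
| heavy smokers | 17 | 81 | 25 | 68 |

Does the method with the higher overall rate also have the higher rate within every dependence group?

Light smokers: varenicline 5/7 = 71.4%, counseling alone 4/5 = 80.0% → counseling alone
Heavy smokers: varenicline 17/81 = 21.0%, counseling alone 25/68 = 36.8% → counseling alone
Overall: varenicline 22/88 = 25.0%, counseling alone 29/73 = 39.7% → counseling alone
Counseling alone wins overall and in every dependence group — no reversal.

Yes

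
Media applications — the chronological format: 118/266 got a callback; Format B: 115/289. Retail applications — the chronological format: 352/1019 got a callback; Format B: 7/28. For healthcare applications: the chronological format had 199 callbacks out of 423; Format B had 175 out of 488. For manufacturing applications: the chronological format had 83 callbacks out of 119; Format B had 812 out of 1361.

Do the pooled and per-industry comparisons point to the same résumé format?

No

Media: the chronological format 118/266 = 44.4%, Format B 115/289 = 39.8% → the chronological format
Retail: the chronological format 352/1019 = 34.5%, Format B 7/28 = 25.0% → the chronological format
Healthcare: the chronological format 199/423 = 47.0%, Format B 175/488 = 35.9% → the chronological format
Manufacturing: the chronological format 83/119 = 69.7%, Format B 812/1361 = 59.7% → the chronological format
Overall: the chronological format 752/1827 = 41.2%, Format B 1109/2166 = 51.2% → Format B
The chronological format wins each industry group but Format B wins overall — the comparison reverses. The chronological format's applications skew toward retail, which has a lower base rate.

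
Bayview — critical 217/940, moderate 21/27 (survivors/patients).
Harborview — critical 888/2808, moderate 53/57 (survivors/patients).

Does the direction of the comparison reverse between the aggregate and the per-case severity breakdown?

No

Critical: Bayview 217/940 = 23.1%, Harborview 888/2808 = 31.6% → Harborview
Moderate: Bayview 21/27 = 77.8%, Harborview 53/57 = 93.0% → Harborview
Overall: Bayview 238/967 = 24.6%, Harborview 941/2865 = 32.8% → Harborview
Harborview wins overall and in every case group — no reversal.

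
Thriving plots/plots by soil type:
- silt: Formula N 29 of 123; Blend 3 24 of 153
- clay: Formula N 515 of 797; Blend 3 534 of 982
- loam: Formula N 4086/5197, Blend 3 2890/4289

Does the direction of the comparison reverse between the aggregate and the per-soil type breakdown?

Silt: Formula N 29/123 = 23.6%, Blend 3 24/153 = 15.7% → Formula N
Clay: Formula N 515/797 = 64.6%, Blend 3 534/982 = 54.4% → Formula N
Loam: Formula N 4086/5197 = 78.6%, Blend 3 2890/4289 = 67.4% → Formula N
Overall: Formula N 4630/6117 = 75.7%, Blend 3 3448/5424 = 63.6% → Formula N
Formula N wins overall and in every soil group — no reversal.

No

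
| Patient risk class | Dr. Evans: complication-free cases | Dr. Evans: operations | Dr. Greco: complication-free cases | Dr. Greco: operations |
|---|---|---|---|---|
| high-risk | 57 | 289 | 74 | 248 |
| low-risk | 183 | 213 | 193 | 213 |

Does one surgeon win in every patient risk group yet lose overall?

No

High-risk: Dr. Evans 57/289 = 19.7%, Dr. Greco 74/248 = 29.8% → Dr. Greco
Low-risk: Dr. Evans 183/213 = 85.9%, Dr. Greco 193/213 = 90.6% → Dr. Greco
Overall: Dr. Evans 240/502 = 47.8%, Dr. Greco 267/461 = 57.9% → Dr. Greco
Dr. Greco wins overall and in every patient risk group — no reversal.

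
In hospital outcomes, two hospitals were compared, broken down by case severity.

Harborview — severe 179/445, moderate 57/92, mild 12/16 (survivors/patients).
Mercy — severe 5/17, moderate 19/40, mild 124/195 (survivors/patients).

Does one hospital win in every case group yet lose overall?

Severe: Harborview 179/445 = 40.2%, Mercy 5/17 = 29.4% → Harborview
Moderate: Harborview 57/92 = 62.0%, Mercy 19/40 = 47.5% → Harborview
Mild: Harborview 12/16 = 75.0%, Mercy 124/195 = 63.6% → Harborview
Overall: Harborview 248/553 = 44.8%, Mercy 148/252 = 58.7% → Mercy
Harborview wins each case group but Mercy wins overall — the comparison reverses. Harborview's patients skew toward severe, which has a lower base rate.

Yes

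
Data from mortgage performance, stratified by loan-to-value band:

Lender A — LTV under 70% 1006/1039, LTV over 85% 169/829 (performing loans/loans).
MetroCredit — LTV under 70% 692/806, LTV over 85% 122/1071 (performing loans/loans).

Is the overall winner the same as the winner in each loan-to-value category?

Yes

LTV under 70%: Lender A 1006/1039 = 96.8%, MetroCredit 692/806 = 85.9% → Lender A
LTV over 85%: Lender A 169/829 = 20.4%, MetroCredit 122/1071 = 11.4% → Lender A
Overall: Lender A 1175/1868 = 62.9%, MetroCredit 814/1877 = 43.4% → Lender A
Lender A wins overall and in every loan-to-value group — no reversal.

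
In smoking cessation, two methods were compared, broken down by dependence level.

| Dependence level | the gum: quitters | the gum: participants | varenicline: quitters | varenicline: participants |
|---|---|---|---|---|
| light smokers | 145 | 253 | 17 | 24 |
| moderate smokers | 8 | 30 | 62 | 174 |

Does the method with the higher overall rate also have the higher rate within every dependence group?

No

Light smokers: the gum 145/253 = 57.3%, varenicline 17/24 = 70.8% → varenicline
Moderate smokers: the gum 8/30 = 26.7%, varenicline 62/174 = 35.6% → varenicline
Overall: the gum 153/283 = 54.1%, varenicline 79/198 = 39.9% → the gum
Varenicline wins each dependence group but the gum wins overall — the comparison reverses. Varenicline's participants skew toward moderate smokers, which has a lower base rate.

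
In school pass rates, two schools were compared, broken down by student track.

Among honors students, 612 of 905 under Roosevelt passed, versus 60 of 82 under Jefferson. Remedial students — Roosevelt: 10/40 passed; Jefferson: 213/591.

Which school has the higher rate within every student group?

Honors: Roosevelt 612/905 = 67.6%, Jefferson 60/82 = 73.2% → Jefferson
Remedial: Roosevelt 10/40 = 25.0%, Jefferson 213/591 = 36.0% → Jefferson
Jefferson has the higher rate in both groups.

Jefferson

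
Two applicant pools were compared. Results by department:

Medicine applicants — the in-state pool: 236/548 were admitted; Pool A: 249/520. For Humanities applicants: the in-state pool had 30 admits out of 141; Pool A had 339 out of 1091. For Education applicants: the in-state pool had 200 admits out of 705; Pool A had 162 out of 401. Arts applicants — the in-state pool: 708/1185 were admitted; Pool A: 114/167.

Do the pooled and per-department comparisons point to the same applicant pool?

Medicine: the in-state pool 236/548 = 43.1%, Pool A 249/520 = 47.9% → Pool A
Humanities: the in-state pool 30/141 = 21.3%, Pool A 339/1091 = 31.1% → Pool A
Education: the in-state pool 200/705 = 28.4%, Pool A 162/401 = 40.4% → Pool A
Arts: the in-state pool 708/1185 = 59.7%, Pool A 114/167 = 68.3% → Pool A
Overall: the in-state pool 1174/2579 = 45.5%, Pool A 864/2179 = 39.7% → the in-state pool
Pool A wins each department group but the in-state pool wins overall — the comparison reverses. Pool A's applicants skew toward Humanities, which has a lower base rate.

No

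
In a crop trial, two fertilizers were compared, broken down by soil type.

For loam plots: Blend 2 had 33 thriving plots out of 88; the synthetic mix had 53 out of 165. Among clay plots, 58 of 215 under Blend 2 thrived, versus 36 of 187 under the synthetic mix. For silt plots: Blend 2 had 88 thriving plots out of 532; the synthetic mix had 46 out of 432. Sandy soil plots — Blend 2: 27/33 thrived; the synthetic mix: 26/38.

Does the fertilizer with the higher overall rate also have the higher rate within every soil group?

Yes

Loam: Blend 2 33/88 = 37.5%, the synthetic mix 53/165 = 32.1% → Blend 2
Clay: Blend 2 58/215 = 27.0%, the synthetic mix 36/187 = 19.3% → Blend 2
Silt: Blend 2 88/532 = 16.5%, the synthetic mix 46/432 = 10.6% → Blend 2
Sandy soil: Blend 2 27/33 = 81.8%, the synthetic mix 26/38 = 68.4% → Blend 2
Overall: Blend 2 206/868 = 23.7%, the synthetic mix 161/822 = 19.6% → Blend 2
Blend 2 wins overall and in every soil group — no reversal.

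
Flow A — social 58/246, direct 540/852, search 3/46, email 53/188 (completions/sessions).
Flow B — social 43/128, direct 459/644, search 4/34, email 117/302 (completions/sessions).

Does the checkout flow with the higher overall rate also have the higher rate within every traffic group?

Social: Flow A 58/246 = 23.6%, Flow B 43/128 = 33.6% → Flow B
Direct: Flow A 540/852 = 63.4%, Flow B 459/644 = 71.3% → Flow B
Search: Flow A 3/46 = 6.5%, Flow B 4/34 = 11.8% → Flow B
Email: Flow A 53/188 = 28.2%, Flow B 117/302 = 38.7% → Flow B
Overall: Flow A 654/1332 = 49.1%, Flow B 623/1108 = 56.2% → Flow B
Flow B wins overall and in every traffic group — no reversal.

Yes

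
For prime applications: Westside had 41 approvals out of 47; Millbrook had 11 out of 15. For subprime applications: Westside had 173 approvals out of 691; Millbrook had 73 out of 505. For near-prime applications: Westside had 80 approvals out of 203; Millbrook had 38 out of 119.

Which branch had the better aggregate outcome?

Prime: Westside 41/47 = 87.2%, Millbrook 11/15 = 73.3% → Westside
Subprime: Westside 173/691 = 25.0%, Millbrook 73/505 = 14.5% → Westside
Near-prime: Westside 80/203 = 39.4%, Millbrook 38/119 = 31.9% → Westside
Overall: Westside 294/941 = 31.2%, Millbrook 122/639 = 19.1% → Westside

Westside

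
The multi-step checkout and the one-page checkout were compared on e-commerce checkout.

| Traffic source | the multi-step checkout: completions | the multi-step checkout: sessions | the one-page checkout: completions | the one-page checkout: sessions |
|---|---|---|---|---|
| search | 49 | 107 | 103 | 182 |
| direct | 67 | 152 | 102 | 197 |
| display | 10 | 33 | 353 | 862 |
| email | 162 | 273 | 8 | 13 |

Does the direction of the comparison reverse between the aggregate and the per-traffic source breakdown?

Search: the multi-step checkout 49/107 = 45.8%, the one-page checkout 103/182 = 56.6% → the one-page checkout
Direct: the multi-step checkout 67/152 = 44.1%, the one-page checkout 102/197 = 51.8% → the one-page checkout
Display: the multi-step checkout 10/33 = 30.3%, the one-page checkout 353/862 = 41.0% → the one-page checkout
Email: the multi-step checkout 162/273 = 59.3%, the one-page checkout 8/13 = 61.5% → the one-page checkout
Overall: the multi-step checkout 288/565 = 51.0%, the one-page checkout 566/1254 = 45.1% → the multi-step checkout
The one-page checkout wins each traffic group but the multi-step checkout wins overall — the comparison reverses. The one-page checkout's sessions skew toward display, which has a lower base rate.

Yes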